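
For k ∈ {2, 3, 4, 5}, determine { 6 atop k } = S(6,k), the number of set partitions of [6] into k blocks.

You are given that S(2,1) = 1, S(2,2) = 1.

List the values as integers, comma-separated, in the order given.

i=3: T(3,1)=0+1·1=1 | T(3,2)=1+2·1=3 | T(3,3)=1+3·0=1
i=4: T(4,1)=0+1·1=1 | T(4,2)=1+2·3=7 | T(4,3)=3+3·1=6 | T(4,4)=1+4·0=1
i=5: T(5,1)=0+1·1=1 | T(5,2)=1+2·7=15 | T(5,3)=7+3·6=25 | T(5,4)=6+4·1=10 | T(5,5)=1+5·0=1
i=6: T(6,2)=1+2·15=31 | T(6,3)=15+3·25=90 | T(6,4)=25+4·10=65 | T(6,5)=10+5·1=15
Read S(6,2) = 31, S(6,3) = 90, S(6,4) = 65, S(6,5) = 15.

31, 90, 65, 15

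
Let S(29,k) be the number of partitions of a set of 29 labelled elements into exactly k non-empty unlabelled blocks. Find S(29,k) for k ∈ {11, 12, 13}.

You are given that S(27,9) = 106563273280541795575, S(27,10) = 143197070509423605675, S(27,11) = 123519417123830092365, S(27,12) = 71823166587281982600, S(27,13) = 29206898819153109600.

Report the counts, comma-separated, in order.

18059551225961878690915, 13326679652926121224470, 6855064482242755179765

r28: T_28,10=10×143197070509423605675+106563273280541795575=1538533978374777852325; T_28,11=11×123519417123830092365+143197070509423605675=1501910658871554621690; T_28,12=12×71823166587281982600+123519417123830092365=985397416171213883565; T_28,13=13×29206898819153109600+71823166587281982600=451512851236272407400
r29: T_29,11=11×1501910658871554621690+1538533978374777852325=18059551225961878690915; T_29,12=12×985397416171213883565+1501910658871554621690=13326679652926121224470; T_29,13=13×451512851236272407400+985397416171213883565=6855064482242755179765
Read S(29,11) = 18059551225961878690915, S(29,12) = 13326679652926121224470, S(29,13) = 6855064482242755179765.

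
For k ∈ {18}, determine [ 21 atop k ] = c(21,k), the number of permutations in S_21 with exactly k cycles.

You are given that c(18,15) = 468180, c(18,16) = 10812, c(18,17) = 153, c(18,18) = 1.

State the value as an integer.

@19  (19,16):10812·18+468180→662796, (19,17):153·18+10812→13566, (19,18):1·18+153→171
@20  (20,17):13566·19+662796→920550, (20,18):171·19+13566→16815
@21  (21,18):16815·20+920550→1256850
Read c(21,18) = 1256850.

1256850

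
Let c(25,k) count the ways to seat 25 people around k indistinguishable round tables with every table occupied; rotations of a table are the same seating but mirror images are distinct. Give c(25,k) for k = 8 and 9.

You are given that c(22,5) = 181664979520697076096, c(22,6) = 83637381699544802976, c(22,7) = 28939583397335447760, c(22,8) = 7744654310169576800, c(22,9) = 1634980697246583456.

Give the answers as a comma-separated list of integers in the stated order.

145901905527662649288000, 34218695959407148992880

[23] T[23,6]:22*83637381699544802976+181664979520697076096=2021687376910682741568 · T[23,7]:22*28939583397335447760+83637381699544802976=720308216440924653696 · T[23,8]:22*7744654310169576800+28939583397335447760=199321978221066137360 · T[23,9]:22*1634980697246583456+7744654310169576800=43714229649594412832
[24] T[24,7]:23*720308216440924653696+2021687376910682741568=18588776355051949776576 · T[24,8]:23*199321978221066137360+720308216440924653696=5304713715525445812976 · T[24,9]:23*43714229649594412832+199321978221066137360=1204749260161737632496
[25] T[25,8]:24*5304713715525445812976+18588776355051949776576=145901905527662649288000 · T[25,9]:24*1204749260161737632496+5304713715525445812976=34218695959407148992880
Read c(25,8) = 145901905527662649288000, c(25,9) = 34218695959407148992880.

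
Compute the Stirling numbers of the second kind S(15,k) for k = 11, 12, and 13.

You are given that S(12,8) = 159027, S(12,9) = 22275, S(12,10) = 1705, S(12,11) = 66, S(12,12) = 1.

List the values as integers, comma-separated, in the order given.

[13] T[13,9]:9*22275+159027=359502 · T[13,10]:10*1705+22275=39325 · T[13,11]:11*66+1705=2431 · T[13,12]:12*1+66=78 · T[13,13]:13*0+1=1
[14] T[14,10]:10*39325+359502=752752 · T[14,11]:11*2431+39325=66066 · T[14,12]:12*78+2431=3367 · T[14,13]:13*1+78=91
[15] T[15,11]:11*66066+752752=1479478 · T[15,12]:12*3367+66066=106470 · T[15,13]:13*91+3367=4550
Read S(15,11) = 1479478, S(15,12) = 106470, S(15,13) = 4550.

1479478, 106470, 4550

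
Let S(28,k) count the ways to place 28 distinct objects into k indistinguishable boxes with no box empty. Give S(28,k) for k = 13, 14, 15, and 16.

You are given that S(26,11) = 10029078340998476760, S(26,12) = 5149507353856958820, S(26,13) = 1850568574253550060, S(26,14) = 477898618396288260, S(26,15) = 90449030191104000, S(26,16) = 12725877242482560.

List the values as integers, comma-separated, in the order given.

[27] T[27,12]:12*5149507353856958820+10029078340998476760=71823166587281982600 · T[27,13]:13*1850568574253550060+5149507353856958820=29206898819153109600 · T[27,14]:14*477898618396288260+1850568574253550060=8541149231801585700 · T[27,15]:15*90449030191104000+477898618396288260=1834634071262848260 · T[27,16]:16*12725877242482560+90449030191104000=294063066070824960
[28] T[28,13]:13*29206898819153109600+71823166587281982600=451512851236272407400 · T[28,14]:14*8541149231801585700+29206898819153109600=148782988064375309400 · T[28,15]:15*1834634071262848260+8541149231801585700=36060660300744309600 · T[28,16]:16*294063066070824960+1834634071262848260=6539643128396047620
Read S(28,13) = 451512851236272407400, S(28,14) = 148782988064375309400, S(28,15) = 36060660300744309600, S(28,16) = 6539643128396047620.

451512851236272407400, 148782988064375309400, 36060660300744309600, 6539643128396047620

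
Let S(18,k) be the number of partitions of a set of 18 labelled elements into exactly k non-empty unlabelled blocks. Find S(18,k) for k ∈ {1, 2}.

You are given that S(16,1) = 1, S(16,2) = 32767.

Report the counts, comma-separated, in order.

1, 131071

@17  (17,1):1·1+0→1, (17,2):32767·2+1→65535
@18  (18,1):1·1+0→1, (18,2):65535·2+1→131071
Read S(18,1) = 1, S(18,2) = 131071.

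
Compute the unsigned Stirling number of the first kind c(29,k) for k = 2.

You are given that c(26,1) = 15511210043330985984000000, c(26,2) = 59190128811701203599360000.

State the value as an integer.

1197348677077520393310044160000

[27] T[27,1]:26*15511210043330985984000000+0=403291461126605635584000000 · T[27,2]:26*59190128811701203599360000+15511210043330985984000000=1554454559147562279567360000
[28] T[28,1]:27*403291461126605635584000000+0=10888869450418352160768000000 · T[28,2]:27*1554454559147562279567360000+403291461126605635584000000=42373564558110787183902720000
[29] T[29,2]:28*42373564558110787183902720000+10888869450418352160768000000=1197348677077520393310044160000
Read c(29,2) = 1197348677077520393310044160000.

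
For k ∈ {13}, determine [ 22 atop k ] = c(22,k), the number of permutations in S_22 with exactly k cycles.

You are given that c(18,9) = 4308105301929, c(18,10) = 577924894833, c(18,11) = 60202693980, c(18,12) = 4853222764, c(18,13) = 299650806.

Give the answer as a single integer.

row 19: T[19][10]=18·577924894833+4308105301929=14710753408923  T[19][11]=18·60202693980+577924894833=1661573386473  T[19][12]=18·4853222764+60202693980=147560703732  T[19][13]=18·299650806+4853222764=10246937272
row 20: T[20][11]=19·1661573386473+14710753408923=46280647751910  T[20][12]=19·147560703732+1661573386473=4465226757381  T[20][13]=19·10246937272+147560703732=342252511900
row 21: T[21][12]=20·4465226757381+46280647751910=135585182899530  T[21][13]=20·342252511900+4465226757381=11310276995381
row 22: T[22][13]=21·11310276995381+135585182899530=373100999802531
Read c(22,13) = 373100999802531.

373100999802531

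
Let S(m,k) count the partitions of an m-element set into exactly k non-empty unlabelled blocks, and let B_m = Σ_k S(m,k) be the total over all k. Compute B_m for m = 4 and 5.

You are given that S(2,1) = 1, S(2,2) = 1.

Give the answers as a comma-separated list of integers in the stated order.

15, 52

[3] T[3,1]:1*1+0=1 · T[3,2]:2*1+1=3 · T[3,3]:3*0+1=1
[4] T[4,1]:1*1+0=1 · T[4,2]:2*3+1=7 · T[4,3]:3*1+3=6 · T[4,4]:4*0+1=1
[5] T[5,1]:1*1+0=1 · T[5,2]:2*7+1=15 · T[5,3]:3*6+7=25 · T[5,4]:4*1+6=10 · T[5,5]:5*0+1=1
B_4 = ΣS(4,k) = 1+7+6+1 = 15
B_5 = ΣS(5,k) = 1+15+25+10+1 = 52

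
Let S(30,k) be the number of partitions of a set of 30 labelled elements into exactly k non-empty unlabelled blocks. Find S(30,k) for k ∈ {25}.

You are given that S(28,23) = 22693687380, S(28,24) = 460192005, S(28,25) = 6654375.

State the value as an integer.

row 29: T[29][24]=24·460192005+22693687380=33738295500  T[29][25]=25·6654375+460192005=626551380
row 30: T[30][25]=25·626551380+33738295500=49402080000
Read S(30,25) = 49402080000.

49402080000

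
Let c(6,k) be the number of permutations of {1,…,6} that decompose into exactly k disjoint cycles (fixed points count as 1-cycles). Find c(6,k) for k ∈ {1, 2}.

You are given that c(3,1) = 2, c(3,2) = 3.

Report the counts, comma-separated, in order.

i=4: T(4,1)=0+3·2=6 | T(4,2)=2+3·3=11
i=5: T(5,1)=0+4·6=24 | T(5,2)=6+4·11=50
i=6: T(6,1)=0+5·24=120 | T(6,2)=24+5·50=274
Read c(6,1) = 120, c(6,2) = 274.

120, 274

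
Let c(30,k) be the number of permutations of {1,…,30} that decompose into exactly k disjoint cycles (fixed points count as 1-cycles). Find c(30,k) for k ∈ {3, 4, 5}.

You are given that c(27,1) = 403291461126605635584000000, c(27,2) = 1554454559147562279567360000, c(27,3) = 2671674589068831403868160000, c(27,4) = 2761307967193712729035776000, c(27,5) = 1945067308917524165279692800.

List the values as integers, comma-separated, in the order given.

@28  (28,1):403291461126605635584000000·27+0→10888869450418352160768000000, (28,2):1554454559147562279567360000·27+403291461126605635584000000→42373564558110787183902720000, (28,3):2671674589068831403868160000·27+1554454559147562279567360000→73689668464006010184007680000, (28,4):2761307967193712729035776000·27+2671674589068831403868160000→77226989703299075087834112000, (28,5):1945067308917524165279692800·27+2761307967193712729035776000→55278125307966865191587481600
@29  (29,2):42373564558110787183902720000·28+10888869450418352160768000000→1197348677077520393310044160000, (29,3):73689668464006010184007680000·28+42373564558110787183902720000→2105684281550279072336117760000, (29,4):77226989703299075087834112000·28+73689668464006010184007680000→2236045380156380112643362816000, (29,5):55278125307966865191587481600·28+77226989703299075087834112000→1625014498326371300452283596800
@30  (30,3):2105684281550279072336117760000·29+1197348677077520393310044160000→62262192842035613491057459200000, (30,4):2236045380156380112643362816000·29+2105684281550279072336117760000→66951000306085302338993639424000, (30,5):1625014498326371300452283596800·29+2236045380156380112643362816000→49361465831621147825759587123200
Read c(30,3) = 62262192842035613491057459200000, c(30,4) = 66951000306085302338993639424000, c(30,5) = 49361465831621147825759587123200.

62262192842035613491057459200000, 66951000306085302338993639424000, 49361465831621147825759587123200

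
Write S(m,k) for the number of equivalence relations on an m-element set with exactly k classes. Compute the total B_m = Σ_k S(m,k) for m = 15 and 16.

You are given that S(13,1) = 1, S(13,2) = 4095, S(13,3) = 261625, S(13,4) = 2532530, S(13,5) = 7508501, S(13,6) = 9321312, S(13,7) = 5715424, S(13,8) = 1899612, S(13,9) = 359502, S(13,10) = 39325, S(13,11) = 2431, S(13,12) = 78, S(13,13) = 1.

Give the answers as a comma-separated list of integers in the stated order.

1382958545, 10480142147

i=14: T(14,1)=0+1·1=1 | T(14,2)=1+2·4095=8191 | T(14,3)=4095+3·261625=788970 | T(14,4)=261625+4·2532530=10391745 | T(14,5)=2532530+5·7508501=40075035 | T(14,6)=7508501+6·9321312=63436373 | T(14,7)=9321312+7·5715424=49329280 | T(14,8)=5715424+8·1899612=20912320 | T(14,9)=1899612+9·359502=5135130 | T(14,10)=359502+10·39325=752752 | T(14,11)=39325+11·2431=66066 | T(14,12)=2431+12·78=3367 | T(14,13)=78+13·1=91 | T(14,14)=1+14·0=1
i=15: T(15,1)=0+1·1=1 | T(15,2)=1+2·8191=16383 | T(15,3)=8191+3·788970=2375101 | T(15,4)=788970+4·10391745=42355950 | T(15,5)=10391745+5·40075035=210766920 | T(15,6)=40075035+6·63436373=420693273 | T(15,7)=63436373+7·49329280=408741333 | T(15,8)=49329280+8·20912320=216627840 | T(15,9)=20912320+9·5135130=67128490 | T(15,10)=5135130+10·752752=12662650 | T(15,11)=752752+11·66066=1479478 | T(15,12)=66066+12·3367=106470 | T(15,13)=3367+13·91=4550 | T(15,14)=91+14·1=105 | T(15,15)=1+15·0=1
i=16: T(16,1)=0+1·1=1 | T(16,2)=1+2·16383=32767 | T(16,3)=16383+3·2375101=7141686 | T(16,4)=2375101+4·42355950=171798901 | T(16,5)=42355950+5·210766920=1096190550 | T(16,6)=210766920+6·420693273=2734926558 | T(16,7)=420693273+7·408741333=3281882604 | T(16,8)=408741333+8·216627840=2141764053 | T(16,9)=216627840+9·67128490=820784250 | T(16,10)=67128490+10·12662650=193754990 | T(16,11)=12662650+11·1479478=28936908 | T(16,12)=1479478+12·106470=2757118 | T(16,13)=106470+13·4550=165620 | T(16,14)=4550+14·105=6020 | T(16,15)=105+15·1=120 | T(16,16)=1+16·0=1
B_15 = ΣS(15,k) = 1+16383+2375101+42355950+210766920+420693273+408741333+216627840+67128490+12662650+1479478+106470+4550+105+1 = 1382958545
B_16 = ΣS(16,k) = 1+32767+7141686+171798901+1096190550+2734926558+3281882604+2141764053+820784250+193754990+28936908+2757118+165620+6020+120+1 = 10480142147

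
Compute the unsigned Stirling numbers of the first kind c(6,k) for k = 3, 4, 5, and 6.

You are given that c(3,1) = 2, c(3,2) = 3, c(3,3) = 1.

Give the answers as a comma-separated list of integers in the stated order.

i=4: T(4,1)=0+3·2=6 | T(4,2)=2+3·3=11 | T(4,3)=3+3·1=6 | T(4,4)=1+3·0=1
i=5: T(5,2)=6+4·11=50 | T(5,3)=11+4·6=35 | T(5,4)=6+4·1=10 | T(5,5)=1+4·0=1
i=6: T(6,3)=50+5·35=225 | T(6,4)=35+5·10=85 | T(6,5)=10+5·1=15 | T(6,6)=1+5·0=1
Read c(6,3) = 225, c(6,4) = 85, c(6,5) = 15, c(6,6) = 1.

225, 85, 15, 1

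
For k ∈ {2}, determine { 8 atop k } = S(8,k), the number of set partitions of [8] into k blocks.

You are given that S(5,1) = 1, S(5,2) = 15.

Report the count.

r6: T_6,1=1×1+0=1; T_6,2=2×15+1=31
r7: T_7,1=1×1+0=1; T_7,2=2×31+1=63
r8: T_8,2=2×63+1=127
Read S(8,2) = 127.

127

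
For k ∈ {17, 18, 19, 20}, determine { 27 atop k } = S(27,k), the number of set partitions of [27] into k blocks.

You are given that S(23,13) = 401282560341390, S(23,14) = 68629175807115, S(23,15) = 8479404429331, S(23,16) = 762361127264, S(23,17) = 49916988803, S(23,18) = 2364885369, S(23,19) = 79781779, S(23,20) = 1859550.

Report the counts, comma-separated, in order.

row 24: T[24][14]=14·68629175807115+401282560341390=1362091021641000  T[24][15]=15·8479404429331+68629175807115=195820242247080  T[24][16]=16·762361127264+8479404429331=20677182465555  T[24][17]=17·49916988803+762361127264=1610949936915  T[24][18]=18·2364885369+49916988803=92484925445  T[24][19]=19·79781779+2364885369=3880739170  T[24][20]=20·1859550+79781779=116972779
row 25: T[25][15]=15·195820242247080+1362091021641000=4299394655347200  T[25][16]=16·20677182465555+195820242247080=526655161695960  T[25][17]=17·1610949936915+20677182465555=48063331393110  T[25][18]=18·92484925445+1610949936915=3275678594925  T[25][19]=19·3880739170+92484925445=166218969675  T[25][20]=20·116972779+3880739170=6220194750
row 26: T[26][16]=16·526655161695960+4299394655347200=12725877242482560  T[26][17]=17·48063331393110+526655161695960=1343731795378830  T[26][18]=18·3275678594925+48063331393110=107025546101760  T[26][19]=19·166218969675+3275678594925=6433839018750  T[26][20]=20·6220194750+166218969675=290622864675
row 27: T[27][17]=17·1343731795378830+12725877242482560=35569317763922670  T[27][18]=18·107025546101760+1343731795378830=3270191625210510  T[27][19]=19·6433839018750+107025546101760=229268487458010  T[27][20]=20·290622864675+6433839018750=12246296312250
Read S(27,17) = 35569317763922670, S(27,18) = 3270191625210510, S(27,19) = 229268487458010, S(27,20) = 12246296312250.

35569317763922670, 3270191625210510, 229268487458010, 12246296312250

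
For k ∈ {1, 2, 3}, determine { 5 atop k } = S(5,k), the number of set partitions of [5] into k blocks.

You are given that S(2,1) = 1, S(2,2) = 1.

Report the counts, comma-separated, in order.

[3] T[3,1]:1*1+0=1 · T[3,2]:2*1+1=3 · T[3,3]:3*0+1=1
[4] T[4,1]:1*1+0=1 · T[4,2]:2*3+1=7 · T[4,3]:3*1+3=6
[5] T[5,1]:1*1+0=1 · T[5,2]:2*7+1=15 · T[5,3]:3*6+7=25
Read S(5,1) = 1, S(5,2) = 15, S(5,3) = 25.

1, 15, 25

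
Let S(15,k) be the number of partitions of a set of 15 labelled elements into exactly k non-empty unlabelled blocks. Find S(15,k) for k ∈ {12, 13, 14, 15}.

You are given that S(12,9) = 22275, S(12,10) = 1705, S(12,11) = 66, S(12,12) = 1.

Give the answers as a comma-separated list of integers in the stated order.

r13: T_13,10=10×1705+22275=39325; T_13,11=11×66+1705=2431; T_13,12=12×1+66=78; T_13,13=13×0+1=1
r14: T_14,11=11×2431+39325=66066; T_14,12=12×78+2431=3367; T_14,13=13×1+78=91; T_14,14=14×0+1=1
r15: T_15,12=12×3367+66066=106470; T_15,13=13×91+3367=4550; T_15,14=14×1+91=105; T_15,15=15×0+1=1
Read S(15,12) = 106470, S(15,13) = 4550, S(15,14) = 105, S(15,15) = 1.

106470, 4550, 105, 1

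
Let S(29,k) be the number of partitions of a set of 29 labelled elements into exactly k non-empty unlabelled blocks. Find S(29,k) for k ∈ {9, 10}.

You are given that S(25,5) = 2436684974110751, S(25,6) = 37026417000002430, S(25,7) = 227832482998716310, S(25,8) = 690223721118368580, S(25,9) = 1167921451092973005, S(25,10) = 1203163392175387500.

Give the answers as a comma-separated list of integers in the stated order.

@26  (26,6):37026417000002430·6+2436684974110751→224595186974125331, (26,7):227832482998716310·7+37026417000002430→1631853797991016600, (26,8):690223721118368580·8+227832482998716310→5749622251945664950, (26,9):1167921451092973005·9+690223721118368580→11201516780955125625, (26,10):1203163392175387500·10+1167921451092973005→13199555372846848005
@27  (27,7):1631853797991016600·7+224595186974125331→11647571772911241531, (27,8):5749622251945664950·8+1631853797991016600→47628831813556336200, (27,9):11201516780955125625·9+5749622251945664950→106563273280541795575, (27,10):13199555372846848005·10+11201516780955125625→143197070509423605675
@28  (28,8):47628831813556336200·8+11647571772911241531→392678226281361931131, (28,9):106563273280541795575·9+47628831813556336200→1006698291338432496375, (28,10):143197070509423605675·10+106563273280541795575→1538533978374777852325
@29  (29,9):1006698291338432496375·9+392678226281361931131→9452962848327254398506, (29,10):1538533978374777852325·10+1006698291338432496375→16392038075086211019625
Read S(29,9) = 9452962848327254398506, S(29,10) = 16392038075086211019625.

9452962848327254398506, 16392038075086211019625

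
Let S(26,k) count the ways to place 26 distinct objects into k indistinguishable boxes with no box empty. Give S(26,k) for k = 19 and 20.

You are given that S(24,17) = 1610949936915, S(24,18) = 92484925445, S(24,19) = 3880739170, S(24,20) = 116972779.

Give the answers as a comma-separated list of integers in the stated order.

[25] T[25,18]:18*92484925445+1610949936915=3275678594925 · T[25,19]:19*3880739170+92484925445=166218969675 · T[25,20]:20*116972779+3880739170=6220194750
[26] T[26,19]:19*166218969675+3275678594925=6433839018750 · T[26,20]:20*6220194750+166218969675=290622864675
Read S(26,19) = 6433839018750, S(26,20) = 290622864675.

6433839018750, 290622864675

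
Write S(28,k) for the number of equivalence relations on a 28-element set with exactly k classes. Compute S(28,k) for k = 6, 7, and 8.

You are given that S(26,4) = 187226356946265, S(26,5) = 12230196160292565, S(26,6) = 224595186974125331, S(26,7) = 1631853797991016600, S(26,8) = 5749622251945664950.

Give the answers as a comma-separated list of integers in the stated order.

8220146115188676396, 82892803728383735268, 392678226281361931131

[27] T[27,5]:5*12230196160292565+187226356946265=61338207158409090 · T[27,6]:6*224595186974125331+12230196160292565=1359801318005044551 · T[27,7]:7*1631853797991016600+224595186974125331=11647571772911241531 · T[27,8]:8*5749622251945664950+1631853797991016600=47628831813556336200
[28] T[28,6]:6*1359801318005044551+61338207158409090=8220146115188676396 · T[28,7]:7*11647571772911241531+1359801318005044551=82892803728383735268 · T[28,8]:8*47628831813556336200+11647571772911241531=392678226281361931131
Read S(28,6) = 8220146115188676396, S(28,7) = 82892803728383735268, S(28,8) = 392678226281361931131.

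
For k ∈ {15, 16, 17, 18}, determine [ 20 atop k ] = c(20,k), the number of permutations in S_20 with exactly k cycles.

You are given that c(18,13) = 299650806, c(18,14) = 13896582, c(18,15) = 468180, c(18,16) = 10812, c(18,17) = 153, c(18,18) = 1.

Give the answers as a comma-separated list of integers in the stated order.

973941900, 34916946, 920550, 16815

[19] T[19,14]:18*13896582+299650806=549789282 · T[19,15]:18*468180+13896582=22323822 · T[19,16]:18*10812+468180=662796 · T[19,17]:18*153+10812=13566 · T[19,18]:18*1+153=171
[20] T[20,15]:19*22323822+549789282=973941900 · T[20,16]:19*662796+22323822=34916946 · T[20,17]:19*13566+662796=920550 · T[20,18]:19*171+13566=16815
Read c(20,15) = 973941900, c(20,16) = 34916946, c(20,17) = 920550, c(20,18) = 16815.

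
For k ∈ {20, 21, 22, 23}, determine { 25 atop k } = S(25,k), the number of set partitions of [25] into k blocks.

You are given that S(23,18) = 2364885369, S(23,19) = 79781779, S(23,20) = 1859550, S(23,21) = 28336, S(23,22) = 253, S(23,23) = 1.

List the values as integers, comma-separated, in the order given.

[24] T[24,19]:19*79781779+2364885369=3880739170 · T[24,20]:20*1859550+79781779=116972779 · T[24,21]:21*28336+1859550=2454606 · T[24,22]:22*253+28336=33902 · T[24,23]:23*1+253=276
[25] T[25,20]:20*116972779+3880739170=6220194750 · T[25,21]:21*2454606+116972779=168519505 · T[25,22]:22*33902+2454606=3200450 · T[25,23]:23*276+33902=40250
Read S(25,20) = 6220194750, S(25,21) = 168519505, S(25,22) = 3200450, S(25,23) = 40250.

6220194750, 168519505, 3200450, 40250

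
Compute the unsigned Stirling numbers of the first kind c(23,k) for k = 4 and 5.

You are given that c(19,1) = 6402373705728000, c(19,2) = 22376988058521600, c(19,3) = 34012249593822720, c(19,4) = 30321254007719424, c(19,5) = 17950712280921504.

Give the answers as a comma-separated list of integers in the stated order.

[20] T[20,1]:19*6402373705728000+0=121645100408832000 · T[20,2]:19*22376988058521600+6402373705728000=431565146817638400 · T[20,3]:19*34012249593822720+22376988058521600=668609730341153280 · T[20,4]:19*30321254007719424+34012249593822720=610116075740491776 · T[20,5]:19*17950712280921504+30321254007719424=371384787345228000
[21] T[21,2]:20*431565146817638400+121645100408832000=8752948036761600000 · T[21,3]:20*668609730341153280+431565146817638400=13803759753640704000 · T[21,4]:20*610116075740491776+668609730341153280=12870931245150988800 · T[21,5]:20*371384787345228000+610116075740491776=8037811822645051776
[22] T[22,3]:21*13803759753640704000+8752948036761600000=298631902863216384000 · T[22,4]:21*12870931245150988800+13803759753640704000=284093315901811468800 · T[22,5]:21*8037811822645051776+12870931245150988800=181664979520697076096
[23] T[23,4]:22*284093315901811468800+298631902863216384000=6548684852703068697600 · T[23,5]:22*181664979520697076096+284093315901811468800=4280722865357147142912
Read c(23,4) = 6548684852703068697600, c(23,5) = 4280722865357147142912.

6548684852703068697600, 4280722865357147142912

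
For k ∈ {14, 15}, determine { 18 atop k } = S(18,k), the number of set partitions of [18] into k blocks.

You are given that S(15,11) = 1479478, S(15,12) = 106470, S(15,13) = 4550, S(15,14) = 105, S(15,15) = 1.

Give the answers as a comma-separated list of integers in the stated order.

8408778, 367200

row 16: T[16][12]=12·106470+1479478=2757118  T[16][13]=13·4550+106470=165620  T[16][14]=14·105+4550=6020  T[16][15]=15·1+105=120
row 17: T[17][13]=13·165620+2757118=4910178  T[17][14]=14·6020+165620=249900  T[17][15]=15·120+6020=7820
row 18: T[18][14]=14·249900+4910178=8408778  T[18][15]=15·7820+249900=367200
Read S(18,14) = 8408778, S(18,15) = 367200.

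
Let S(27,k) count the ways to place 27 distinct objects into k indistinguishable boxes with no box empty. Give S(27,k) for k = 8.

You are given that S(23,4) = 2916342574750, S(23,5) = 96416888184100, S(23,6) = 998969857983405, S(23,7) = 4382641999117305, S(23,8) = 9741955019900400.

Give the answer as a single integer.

47628831813556336200

[24] T[24,5]:5*96416888184100+2916342574750=485000783495250 · T[24,6]:6*998969857983405+96416888184100=6090236036084530 · T[24,7]:7*4382641999117305+998969857983405=31677463851804540 · T[24,8]:8*9741955019900400+4382641999117305=82318282158320505
[25] T[25,6]:6*6090236036084530+485000783495250=37026417000002430 · T[25,7]:7*31677463851804540+6090236036084530=227832482998716310 · T[25,8]:8*82318282158320505+31677463851804540=690223721118368580
[26] T[26,7]:7*227832482998716310+37026417000002430=1631853797991016600 · T[26,8]:8*690223721118368580+227832482998716310=5749622251945664950
[27] T[27,8]:8*5749622251945664950+1631853797991016600=47628831813556336200
Read S(27,8) = 47628831813556336200.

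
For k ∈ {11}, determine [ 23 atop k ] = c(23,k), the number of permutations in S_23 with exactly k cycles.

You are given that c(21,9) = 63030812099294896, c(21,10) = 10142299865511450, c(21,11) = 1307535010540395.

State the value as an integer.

1103230881185949736

r22: T_22,10=21×10142299865511450+63030812099294896=276019109275035346; T_22,11=21×1307535010540395+10142299865511450=37600535086859745
r23: T_23,11=22×37600535086859745+276019109275035346=1103230881185949736
Read c(23,11) = 1103230881185949736.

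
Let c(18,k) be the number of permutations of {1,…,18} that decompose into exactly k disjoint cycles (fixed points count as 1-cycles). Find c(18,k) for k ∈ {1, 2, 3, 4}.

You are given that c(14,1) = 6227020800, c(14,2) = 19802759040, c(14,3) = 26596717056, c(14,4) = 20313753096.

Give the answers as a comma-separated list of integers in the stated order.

[15] T[15,1]:14*6227020800+0=87178291200 · T[15,2]:14*19802759040+6227020800=283465647360 · T[15,3]:14*26596717056+19802759040=392156797824 · T[15,4]:14*20313753096+26596717056=310989260400
[16] T[16,1]:15*87178291200+0=1307674368000 · T[16,2]:15*283465647360+87178291200=4339163001600 · T[16,3]:15*392156797824+283465647360=6165817614720 · T[16,4]:15*310989260400+392156797824=5056995703824
[17] T[17,1]:16*1307674368000+0=20922789888000 · T[17,2]:16*4339163001600+1307674368000=70734282393600 · T[17,3]:16*6165817614720+4339163001600=102992244837120 · T[17,4]:16*5056995703824+6165817614720=87077748875904
[18] T[18,1]:17*20922789888000+0=355687428096000 · T[18,2]:17*70734282393600+20922789888000=1223405590579200 · T[18,3]:17*102992244837120+70734282393600=1821602444624640 · T[18,4]:17*87077748875904+102992244837120=1583313975727488
Read c(18,1) = 355687428096000, c(18,2) = 1223405590579200, c(18,3) = 1821602444624640, c(18,4) = 1583313975727488.

355687428096000, 1223405590579200, 1821602444624640, 1583313975727488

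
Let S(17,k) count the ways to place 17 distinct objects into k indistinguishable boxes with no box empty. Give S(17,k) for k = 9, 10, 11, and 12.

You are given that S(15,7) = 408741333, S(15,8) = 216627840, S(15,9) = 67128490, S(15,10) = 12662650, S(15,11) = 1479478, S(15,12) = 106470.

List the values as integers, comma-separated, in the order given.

9528822303, 2758334150, 512060978, 62022324

r16: T_16,8=8×216627840+408741333=2141764053; T_16,9=9×67128490+216627840=820784250; T_16,10=10×12662650+67128490=193754990; T_16,11=11×1479478+12662650=28936908; T_16,12=12×106470+1479478=2757118
r17: T_17,9=9×820784250+2141764053=9528822303; T_17,10=10×193754990+820784250=2758334150; T_17,11=11×28936908+193754990=512060978; T_17,12=12×2757118+28936908=62022324
Read S(17,9) = 9528822303, S(17,10) = 2758334150, S(17,11) = 512060978, S(17,12) = 62022324.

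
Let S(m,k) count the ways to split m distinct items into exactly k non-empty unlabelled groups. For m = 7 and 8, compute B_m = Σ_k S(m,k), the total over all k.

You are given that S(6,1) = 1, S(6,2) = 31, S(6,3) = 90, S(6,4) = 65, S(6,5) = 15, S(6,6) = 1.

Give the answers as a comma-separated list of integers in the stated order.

877, 4140

row 7: T[7][1]=1·1+0=1  T[7][2]=2·31+1=63  T[7][3]=3·90+31=301  T[7][4]=4·65+90=350  T[7][5]=5·15+65=140  T[7][6]=6·1+15=21  T[7][7]=7·0+1=1
row 8: T[8][1]=1·1+0=1  T[8][2]=2·63+1=127  T[8][3]=3·301+63=966  T[8][4]=4·350+301=1701  T[8][5]=5·140+350=1050  T[8][6]=6·21+140=266  T[8][7]=7·1+21=28  T[8][8]=8·0+1=1
B_7 = ΣS(7,k) = 1+63+301+350+140+21+1 = 877
B_8 = ΣS(8,k) = 1+127+966+1701+1050+266+28+1 = 4140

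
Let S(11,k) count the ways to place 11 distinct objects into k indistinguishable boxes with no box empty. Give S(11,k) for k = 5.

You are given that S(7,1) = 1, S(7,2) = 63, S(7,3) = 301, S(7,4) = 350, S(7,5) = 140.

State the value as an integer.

[8] T[8,2]:2*63+1=127 · T[8,3]:3*301+63=966 · T[8,4]:4*350+301=1701 · T[8,5]:5*140+350=1050
[9] T[9,3]:3*966+127=3025 · T[9,4]:4*1701+966=7770 · T[9,5]:5*1050+1701=6951
[10] T[10,4]:4*7770+3025=34105 · T[10,5]:5*6951+7770=42525
[11] T[11,5]:5*42525+34105=246730
Read S(11,5) = 246730.

246730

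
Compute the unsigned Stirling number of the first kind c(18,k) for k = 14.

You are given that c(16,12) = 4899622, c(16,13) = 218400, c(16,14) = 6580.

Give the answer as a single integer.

13896582

row 17: T[17][13]=16·218400+4899622=8394022  T[17][14]=16·6580+218400=323680
row 18: T[18][14]=17·323680+8394022=13896582
Read c(18,14) = 13896582.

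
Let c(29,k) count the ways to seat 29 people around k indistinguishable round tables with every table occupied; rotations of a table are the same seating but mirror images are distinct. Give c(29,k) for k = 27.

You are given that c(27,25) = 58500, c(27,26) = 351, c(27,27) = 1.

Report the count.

row 28: T[28][26]=27·351+58500=67977  T[28][27]=27·1+351=378
row 29: T[29][27]=28·378+67977=78561
Read c(29,27) = 78561.

78561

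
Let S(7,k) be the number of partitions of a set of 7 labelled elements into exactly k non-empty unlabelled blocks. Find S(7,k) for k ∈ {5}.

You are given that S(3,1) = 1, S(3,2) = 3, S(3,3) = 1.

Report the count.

[4] T[4,2]:2*3+1=7 · T[4,3]:3*1+3=6 · T[4,4]:4*0+1=1
[5] T[5,3]:3*6+7=25 · T[5,4]:4*1+6=10 · T[5,5]:5*0+1=1
[6] T[6,4]:4*10+25=65 · T[6,5]:5*1+10=15
[7] T[7,5]:5*15+65=140
Read S(7,5) = 140.

140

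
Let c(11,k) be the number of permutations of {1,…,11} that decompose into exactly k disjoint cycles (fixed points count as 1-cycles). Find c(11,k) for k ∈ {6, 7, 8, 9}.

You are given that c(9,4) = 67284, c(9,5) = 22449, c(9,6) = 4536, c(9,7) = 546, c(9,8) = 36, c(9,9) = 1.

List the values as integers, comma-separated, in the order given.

902055, 157773, 18150, 1320

[10] T[10,5]:9*22449+67284=269325 · T[10,6]:9*4536+22449=63273 · T[10,7]:9*546+4536=9450 · T[10,8]:9*36+546=870 · T[10,9]:9*1+36=45
[11] T[11,6]:10*63273+269325=902055 · T[11,7]:10*9450+63273=157773 · T[11,8]:10*870+9450=18150 · T[11,9]:10*45+870=1320
Read c(11,6) = 902055, c(11,7) = 157773, c(11,8) = 18150, c(11,9) = 1320.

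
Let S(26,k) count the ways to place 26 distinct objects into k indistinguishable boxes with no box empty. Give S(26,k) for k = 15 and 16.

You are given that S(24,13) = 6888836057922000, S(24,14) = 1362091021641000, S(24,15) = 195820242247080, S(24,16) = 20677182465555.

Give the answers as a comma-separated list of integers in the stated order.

90449030191104000, 12725877242482560

@25  (25,14):1362091021641000·14+6888836057922000→25958110360896000, (25,15):195820242247080·15+1362091021641000→4299394655347200, (25,16):20677182465555·16+195820242247080→526655161695960
@26  (26,15):4299394655347200·15+25958110360896000→90449030191104000, (26,16):526655161695960·16+4299394655347200→12725877242482560
Read S(26,15) = 90449030191104000, S(26,16) = 12725877242482560.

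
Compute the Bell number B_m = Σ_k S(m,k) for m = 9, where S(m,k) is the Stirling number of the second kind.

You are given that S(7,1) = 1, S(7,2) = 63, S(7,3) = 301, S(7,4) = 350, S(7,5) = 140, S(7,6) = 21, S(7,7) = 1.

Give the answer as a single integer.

21147

row 8: T[8][1]=1·1+0=1  T[8][2]=2·63+1=127  T[8][3]=3·301+63=966  T[8][4]=4·350+301=1701  T[8][5]=5·140+350=1050  T[8][6]=6·21+140=266  T[8][7]=7·1+21=28  T[8][8]=8·0+1=1
row 9: T[9][1]=1·1+0=1  T[9][2]=2·127+1=255  T[9][3]=3·966+127=3025  T[9][4]=4·1701+966=7770  T[9][5]=5·1050+1701=6951  T[9][6]=6·266+1050=2646  T[9][7]=7·28+266=462  T[9][8]=8·1+28=36  T[9][9]=9·0+1=1
B_9 = ΣS(9,k) = 1+255+3025+7770+6951+2646+462+36+1 = 21147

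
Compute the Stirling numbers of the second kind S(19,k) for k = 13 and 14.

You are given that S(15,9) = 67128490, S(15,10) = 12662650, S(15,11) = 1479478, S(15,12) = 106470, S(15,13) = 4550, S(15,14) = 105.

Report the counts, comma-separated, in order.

2892439160, 243577530

r16: T_16,10=10×12662650+67128490=193754990; T_16,11=11×1479478+12662650=28936908; T_16,12=12×106470+1479478=2757118; T_16,13=13×4550+106470=165620; T_16,14=14×105+4550=6020
r17: T_17,11=11×28936908+193754990=512060978; T_17,12=12×2757118+28936908=62022324; T_17,13=13×165620+2757118=4910178; T_17,14=14×6020+165620=249900
r18: T_18,12=12×62022324+512060978=1256328866; T_18,13=13×4910178+62022324=125854638; T_18,14=14×249900+4910178=8408778
r19: T_19,13=13×125854638+1256328866=2892439160; T_19,14=14×8408778+125854638=243577530
Read S(19,13) = 2892439160, S(19,14) = 243577530.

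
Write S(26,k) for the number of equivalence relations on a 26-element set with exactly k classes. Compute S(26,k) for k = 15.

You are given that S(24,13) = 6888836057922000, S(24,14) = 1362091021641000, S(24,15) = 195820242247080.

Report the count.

90449030191104000

[25] T[25,14]:14*1362091021641000+6888836057922000=25958110360896000 · T[25,15]:15*195820242247080+1362091021641000=4299394655347200
[26] T[26,15]:15*4299394655347200+25958110360896000=90449030191104000
Read S(26,15) = 90449030191104000.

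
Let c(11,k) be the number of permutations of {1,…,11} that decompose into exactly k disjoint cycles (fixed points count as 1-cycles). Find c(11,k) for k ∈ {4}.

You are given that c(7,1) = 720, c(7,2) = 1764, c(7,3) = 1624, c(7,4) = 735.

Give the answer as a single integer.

row 8: T[8][1]=7·720+0=5040  T[8][2]=7·1764+720=13068  T[8][3]=7·1624+1764=13132  T[8][4]=7·735+1624=6769
row 9: T[9][2]=8·13068+5040=109584  T[9][3]=8·13132+13068=118124  T[9][4]=8·6769+13132=67284
row 10: T[10][3]=9·118124+109584=1172700  T[10][4]=9·67284+118124=723680
row 11: T[11][4]=10·723680+1172700=8409500
Read c(11,4) = 8409500.

8409500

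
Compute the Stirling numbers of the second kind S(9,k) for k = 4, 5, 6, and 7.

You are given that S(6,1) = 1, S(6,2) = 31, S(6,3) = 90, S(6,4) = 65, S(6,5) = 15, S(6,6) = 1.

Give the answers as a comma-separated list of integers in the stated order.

[7] T[7,2]:2*31+1=63 · T[7,3]:3*90+31=301 · T[7,4]:4*65+90=350 · T[7,5]:5*15+65=140 · T[7,6]:6*1+15=21 · T[7,7]:7*0+1=1
[8] T[8,3]:3*301+63=966 · T[8,4]:4*350+301=1701 · T[8,5]:5*140+350=1050 · T[8,6]:6*21+140=266 · T[8,7]:7*1+21=28
[9] T[9,4]:4*1701+966=7770 · T[9,5]:5*1050+1701=6951 · T[9,6]:6*266+1050=2646 · T[9,7]:7*28+266=462
Read S(9,4) = 7770, S(9,5) = 6951, S(9,6) = 2646, S(9,7) = 462.

7770, 6951, 2646, 462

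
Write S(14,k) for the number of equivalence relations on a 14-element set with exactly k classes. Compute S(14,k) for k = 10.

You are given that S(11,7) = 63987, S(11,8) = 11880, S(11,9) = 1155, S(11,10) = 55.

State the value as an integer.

[12] T[12,8]:8*11880+63987=159027 · T[12,9]:9*1155+11880=22275 · T[12,10]:10*55+1155=1705
[13] T[13,9]:9*22275+159027=359502 · T[13,10]:10*1705+22275=39325
[14] T[14,10]:10*39325+359502=752752
Read S(14,10) = 752752.

752752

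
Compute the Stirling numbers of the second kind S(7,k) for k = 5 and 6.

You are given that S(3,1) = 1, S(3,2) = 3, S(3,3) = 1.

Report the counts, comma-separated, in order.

140, 21

row 4: T[4][2]=2·3+1=7  T[4][3]=3·1+3=6  T[4][4]=4·0+1=1
row 5: T[5][3]=3·6+7=25  T[5][4]=4·1+6=10  T[5][5]=5·0+1=1
row 6: T[6][4]=4·10+25=65  T[6][5]=5·1+10=15  T[6][6]=6·0+1=1
row 7: T[7][5]=5·15+65=140  T[7][6]=6·1+15=21
Read S(7,5) = 140, S(7,6) = 21.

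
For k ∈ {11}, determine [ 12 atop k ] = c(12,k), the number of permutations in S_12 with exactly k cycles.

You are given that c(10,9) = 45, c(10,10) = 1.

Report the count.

r11: T_11,10=10×1+45=55; T_11,11=10×0+1=1
r12: T_12,11=11×1+55=66
Read c(12,11) = 66.

66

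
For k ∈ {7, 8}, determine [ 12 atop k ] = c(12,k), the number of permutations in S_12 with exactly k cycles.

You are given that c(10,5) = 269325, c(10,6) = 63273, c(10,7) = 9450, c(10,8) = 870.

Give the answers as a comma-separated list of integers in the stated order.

2637558, 357423

row 11: T[11][6]=10·63273+269325=902055  T[11][7]=10·9450+63273=157773  T[11][8]=10·870+9450=18150
row 12: T[12][7]=11·157773+902055=2637558  T[12][8]=11·18150+157773=357423
Read c(12,7) = 2637558, c(12,8) = 357423.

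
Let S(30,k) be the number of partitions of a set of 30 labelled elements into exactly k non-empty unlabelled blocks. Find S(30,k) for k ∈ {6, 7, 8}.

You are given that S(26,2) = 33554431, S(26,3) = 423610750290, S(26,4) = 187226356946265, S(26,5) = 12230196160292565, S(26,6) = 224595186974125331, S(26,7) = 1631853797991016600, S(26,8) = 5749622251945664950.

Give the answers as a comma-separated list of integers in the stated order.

@27  (27,3):423610750290·3+33554431→1270865805301, (27,4):187226356946265·4+423610750290→749329038535350, (27,5):12230196160292565·5+187226356946265→61338207158409090, (27,6):224595186974125331·6+12230196160292565→1359801318005044551, (27,7):1631853797991016600·7+224595186974125331→11647571772911241531, (27,8):5749622251945664950·8+1631853797991016600→47628831813556336200
@28  (28,4):749329038535350·4+1270865805301→2998587019946701, (28,5):61338207158409090·5+749329038535350→307440364830580800, (28,6):1359801318005044551·6+61338207158409090→8220146115188676396, (28,7):11647571772911241531·7+1359801318005044551→82892803728383735268, (28,8):47628831813556336200·8+11647571772911241531→392678226281361931131
@29  (29,5):307440364830580800·5+2998587019946701→1540200411172850701, (29,6):8220146115188676396·6+307440364830580800→49628317055962639176, (29,7):82892803728383735268·7+8220146115188676396→588469772213874823272, (29,8):392678226281361931131·8+82892803728383735268→3224318613979279184316
@30  (30,6):49628317055962639176·6+1540200411172850701→299310102746948685757, (30,7):588469772213874823272·7+49628317055962639176→4168916722553086402080, (30,8):3224318613979279184316·8+588469772213874823272→26383018684048108297800
Read S(30,6) = 299310102746948685757, S(30,7) = 4168916722553086402080, S(30,8) = 26383018684048108297800.

299310102746948685757, 4168916722553086402080, 26383018684048108297800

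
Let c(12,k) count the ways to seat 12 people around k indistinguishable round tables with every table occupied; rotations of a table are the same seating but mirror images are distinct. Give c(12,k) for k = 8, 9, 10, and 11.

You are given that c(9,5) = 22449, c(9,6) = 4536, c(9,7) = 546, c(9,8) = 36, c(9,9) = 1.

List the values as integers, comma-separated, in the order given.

[10] T[10,6]:9*4536+22449=63273 · T[10,7]:9*546+4536=9450 · T[10,8]:9*36+546=870 · T[10,9]:9*1+36=45 · T[10,10]:9*0+1=1
[11] T[11,7]:10*9450+63273=157773 · T[11,8]:10*870+9450=18150 · T[11,9]:10*45+870=1320 · T[11,10]:10*1+45=55 · T[11,11]:10*0+1=1
[12] T[12,8]:11*18150+157773=357423 · T[12,9]:11*1320+18150=32670 · T[12,10]:11*55+1320=1925 · T[12,11]:11*1+55=66
Read c(12,8) = 357423, c(12,9) = 32670, c(12,10) = 1925, c(12,11) = 66.

357423, 32670, 1925, 66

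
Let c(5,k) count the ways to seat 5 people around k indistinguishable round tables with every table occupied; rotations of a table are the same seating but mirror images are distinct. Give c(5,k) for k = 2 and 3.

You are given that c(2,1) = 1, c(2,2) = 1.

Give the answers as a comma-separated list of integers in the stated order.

50, 35

row 3: T[3][1]=2·1+0=2  T[3][2]=2·1+1=3  T[3][3]=2·0+1=1
row 4: T[4][1]=3·2+0=6  T[4][2]=3·3+2=11  T[4][3]=3·1+3=6
row 5: T[5][2]=4·11+6=50  T[5][3]=4·6+11=35
Read c(5,2) = 50, c(5,3) = 35.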